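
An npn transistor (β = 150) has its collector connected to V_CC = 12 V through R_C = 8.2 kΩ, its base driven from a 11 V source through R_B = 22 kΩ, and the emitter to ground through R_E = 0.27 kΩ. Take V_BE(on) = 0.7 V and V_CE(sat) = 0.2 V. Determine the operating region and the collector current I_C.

Assume active: I_B = (11 − 0.7)/(22 + 151×0.27) = 0.164 mA, I_C = β·I_B = 24.6 mA.
Then V_CE = 12 − 24.6×8.2 − 24.8×0.27 = -197 V < 0.2 V — the active assumption fails.
Re-solve with V_CE = 0.2 V. KCL at the emitter: V_E/R_E = (V_BB−0.7−V_E)/R_B + (V_CC−0.2−V_E)/R_C, giving V_E = 0.493 V.
I_C = (V_CC − 0.2 − V_E)/R_C = (11.8 − 0.493)/8.2 = 1.38 mA.
Check: I_B = (10.3 − 0.493)/22 = 0.446 mA, and β·I_B = 66.9 mA > I_C, confirming saturation.

saturation; I_C ≈ 1.4 mA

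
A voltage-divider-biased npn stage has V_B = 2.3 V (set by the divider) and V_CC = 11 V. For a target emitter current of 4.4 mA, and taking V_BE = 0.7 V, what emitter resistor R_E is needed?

R_E ≈ 0.36 kΩ

V_E = V_B − V_BE = 2.3 − 0.7 = 1.6 V.
R_E = V_E / I_E = 1.6 / 4.4 = 0.364 kΩ.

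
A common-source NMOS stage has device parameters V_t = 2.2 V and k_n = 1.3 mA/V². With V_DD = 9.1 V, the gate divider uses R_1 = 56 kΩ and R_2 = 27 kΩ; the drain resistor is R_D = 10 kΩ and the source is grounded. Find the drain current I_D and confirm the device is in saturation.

V_G = V_DD·R_2/(R_1+R_2) = 9.1×27/83 = 2.96 V. With the source grounded, V_GS = V_G = 2.96 V.
Assume saturation: I_D = (k_n/2)(V_GS − V_t)² = (1.3/2)×(2.96 − 2.2)² = 0.65×0.76² = 0.376 mA.
V_DS = V_DD − I_D·R_D = 9.1 − 0.376×10 = 5.34 V.
Saturation requires V_DS ≥ V_GS − V_t = 0.76 V; 5.34 ≥ 0.76 ✓.

I_D ≈ 0.38 mA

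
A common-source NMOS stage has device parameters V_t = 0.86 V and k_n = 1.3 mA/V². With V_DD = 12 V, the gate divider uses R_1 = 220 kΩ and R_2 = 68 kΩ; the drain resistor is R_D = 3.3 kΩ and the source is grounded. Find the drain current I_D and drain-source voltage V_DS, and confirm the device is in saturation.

V_G = V_DD·R_2/(R_1+R_2) = 12×68/288 = 2.83 V. With the source grounded, V_GS = V_G = 2.83 V.
Assume saturation: I_D = (k_n/2)(V_GS − V_t)² = (1.3/2)×(2.83 − 0.86)² = 0.65×1.97² = 2.53 mA.
V_DS = V_DD − I_D·R_D = 12 − 2.53×3.3 = 3.65 V.
Saturation requires V_DS ≥ V_GS − V_t = 1.97 V; 3.65 ≥ 1.97 ✓.

I_D ≈ 2.5 mA, V_DS ≈ 3.6 V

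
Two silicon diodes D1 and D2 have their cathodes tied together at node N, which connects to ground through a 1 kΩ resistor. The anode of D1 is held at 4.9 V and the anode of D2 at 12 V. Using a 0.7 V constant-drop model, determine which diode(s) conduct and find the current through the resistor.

Only D2 conducts; I_R ≈ 11 mA

Assume both conduct. Then node N would need to be at both 4.9−0.7 = 4.2 V and 12−0.7 = 11.3 V, which is impossible.
Assume only D2 conducts: V_N = 12 − 0.7 = 11.3 V, so I_R = 11.3/1 = 11.3 mA.
Check D1: its anode-to-cathode voltage is 4.9 − 11.3 = -6.4 V < 0.7 V, so it is off. The assumption is consistent.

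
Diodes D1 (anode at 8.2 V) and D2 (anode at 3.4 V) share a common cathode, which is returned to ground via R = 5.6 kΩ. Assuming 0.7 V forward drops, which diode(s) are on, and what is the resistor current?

Assume both conduct. Then node N would need to be at both 8.2−0.7 = 7.5 V and 3.4−0.7 = 2.7 V, which is impossible.
Assume only D1 conducts: V_N = 8.2 − 0.7 = 7.5 V, so I_R = 7.5/5.6 = 1.34 mA.
Check D2: its anode-to-cathode voltage is 3.4 − 7.5 = -4.1 V < 0.7 V, so it is off. The assumption is consistent.

Only D1 conducts; I_R ≈ 1.3 mA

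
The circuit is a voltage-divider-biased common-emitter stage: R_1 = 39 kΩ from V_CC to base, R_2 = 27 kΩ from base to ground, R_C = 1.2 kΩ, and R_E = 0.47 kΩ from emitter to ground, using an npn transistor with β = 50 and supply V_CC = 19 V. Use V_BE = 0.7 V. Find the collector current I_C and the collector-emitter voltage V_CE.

I_C ≈ 8.9 mA, V_CE ≈ 4.1 V

Thevenize the base divider: V_Th = V_CC·R_2/(R_1+R_2) = 19×27/66 = 7.77 V, R_Th = R_1‖R_2 = 16 kΩ.
Base-emitter loop: V_Th = I_B·R_Th + V_BE + (β+1)I_B·R_E, so I_B = (7.77 − 0.7) / (16 + 51×0.47) = 0.177 mA.
I_C = β·I_B = 50×0.177 = 8.86 mA, and I_E = (β+1)I_B = 9.03 mA.
V_CE = V_CC − I_C·R_C − I_E·R_E = 19 − 8.86×1.2 − 9.03×0.47 = 4.12 V.
V_CE = 4.12 V > 0.2 V confirms active-region operation.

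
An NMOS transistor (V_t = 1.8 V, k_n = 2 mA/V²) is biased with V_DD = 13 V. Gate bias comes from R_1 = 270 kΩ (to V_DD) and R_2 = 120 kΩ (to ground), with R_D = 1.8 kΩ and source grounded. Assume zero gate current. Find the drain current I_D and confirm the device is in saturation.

I_D ≈ 4.8 mA

V_G = V_DD·R_2/(R_1+R_2) = 13×120/390 = 4 V. With the source grounded, V_GS = V_G = 4 V.
Assume saturation: I_D = (k_n/2)(V_GS − V_t)² = (2/2)×(4 − 1.8)² = 1×2.2² = 4.84 mA.
V_DS = V_DD − I_D·R_D = 13 − 4.84×1.8 = 4.29 V.
Saturation requires V_DS ≥ V_GS − V_t = 2.2 V; 4.29 ≥ 2.2 ✓.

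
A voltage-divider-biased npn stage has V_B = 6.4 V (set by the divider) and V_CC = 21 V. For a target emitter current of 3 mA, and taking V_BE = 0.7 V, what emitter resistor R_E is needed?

R_E ≈ 1.9 kΩ

V_E = V_B − V_BE = 6.4 − 0.7 = 5.7 V.
R_E = V_E / I_E = 5.7 / 3 = 1.9 kΩ.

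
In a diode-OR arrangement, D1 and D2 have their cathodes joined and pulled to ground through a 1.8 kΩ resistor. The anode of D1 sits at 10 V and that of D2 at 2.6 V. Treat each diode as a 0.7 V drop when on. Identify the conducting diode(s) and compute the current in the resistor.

Only D1 conducts; I_R ≈ 5.2 mA

Assume both conduct. Then node N would need to be at both 10−0.7 = 9.3 V and 2.6−0.7 = 1.9 V, which is impossible.
Assume only D1 conducts: V_N = 10 − 0.7 = 9.3 V, so I_R = 9.3/1.8 = 5.17 mA.
Check D2: its anode-to-cathode voltage is 2.6 − 9.3 = -6.7 V < 0.7 V, so it is off. The assumption is consistent.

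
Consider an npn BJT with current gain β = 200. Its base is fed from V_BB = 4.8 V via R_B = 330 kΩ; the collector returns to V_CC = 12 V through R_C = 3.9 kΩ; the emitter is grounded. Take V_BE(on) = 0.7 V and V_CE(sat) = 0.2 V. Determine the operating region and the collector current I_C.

Assume active. Base-emitter loop: I_B = (V_BB − V_BE)/R_B = (4.8 − 0.7)/330 = 0.0124 mA.
I_C = β·I_B = 200×0.0124 = 2.48 mA.
V_CE = V_CC − I_C·R_C = 12 − 2.48×3.9 = 2.31 V > V_CE(sat), so the active-region assumption holds.

active; I_C ≈ 2.5 mA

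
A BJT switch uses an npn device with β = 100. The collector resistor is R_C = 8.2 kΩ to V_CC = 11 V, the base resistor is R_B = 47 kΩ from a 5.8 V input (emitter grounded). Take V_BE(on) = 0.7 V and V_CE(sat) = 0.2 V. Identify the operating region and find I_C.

saturation; I_C ≈ 1.3 mA

Assume active: I_B = (5.8 − 0.7)/47 = 0.109 mA, giving I_C = β·I_B = 10.9 mA.
But then V_CE = 11 − 10.9×8.2 = -78 V < V_CE(sat) = 0.2 V — impossible in the active region.
So the transistor is saturated. With V_CE = 0.2 V, I_C = (V_CC − 0.2)/R_C = 10.8/8.2 = 1.32 mA.
Check: β·I_B = 10.9 mA > I_C = 1.32 mA, confirming saturation.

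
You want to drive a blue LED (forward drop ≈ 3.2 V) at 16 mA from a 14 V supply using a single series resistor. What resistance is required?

R ≈ 0.68 kΩ

The resistor drops V_S − V_D = 14 − 3.2 = 10.8 V at 16 mA.
R = 10.8 V / 16 mA = 0.675 kΩ.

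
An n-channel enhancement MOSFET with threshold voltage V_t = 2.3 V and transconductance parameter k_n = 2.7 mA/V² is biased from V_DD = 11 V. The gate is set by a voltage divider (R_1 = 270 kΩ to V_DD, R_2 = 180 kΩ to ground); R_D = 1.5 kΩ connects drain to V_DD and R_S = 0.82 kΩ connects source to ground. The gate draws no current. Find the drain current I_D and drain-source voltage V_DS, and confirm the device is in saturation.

V_G = V_DD·R_2/(R_1+R_2) = 11×180/450 = 4.4 V.
Assume saturation: I_D = (k_n/2)(V_GS − V_t)² with V_GS = V_G − I_D·R_S = 4.4 − 0.82·I_D.
Substituting gives 0.908·I_D² − 5.65·I_D + 5.95 = 0, with roots I_D = 1.34 or 4.88 mA.
The root I_D = 4.88 mA gives V_GS = 0.399 V ≤ V_t, so take I_D = 1.34 mA.
Then V_GS = 3.3 V and V_DS = V_DD − I_D(R_D+R_S) = 11 − 1.34×2.32 = 7.88 V.
Saturation requires V_DS ≥ V_GS − V_t = 0.998 V; 7.88 ≥ 0.998 ✓.

I_D ≈ 1.3 mA, V_DS ≈ 7.9 V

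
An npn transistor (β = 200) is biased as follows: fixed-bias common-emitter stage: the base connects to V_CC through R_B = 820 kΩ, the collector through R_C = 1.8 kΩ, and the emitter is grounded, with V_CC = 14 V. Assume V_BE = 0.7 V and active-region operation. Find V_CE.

V_CE ≈ 8.2 V

Base loop: V_CC = I_B·R_B + V_BE, so I_B = (14 − 0.7)/820 kΩ = 0.0162 mA.
In the active region I_C = β·I_B = 200 × 0.0162 = 3.24 mA.
Collector loop: V_CE = V_CC − I_C·R_C = 14 − 3.24×1.8 = 8.16 V.
Since V_CE = 8.16 V > V_CE(sat) ≈ 0.2 V, the transistor is in the active region as assumed.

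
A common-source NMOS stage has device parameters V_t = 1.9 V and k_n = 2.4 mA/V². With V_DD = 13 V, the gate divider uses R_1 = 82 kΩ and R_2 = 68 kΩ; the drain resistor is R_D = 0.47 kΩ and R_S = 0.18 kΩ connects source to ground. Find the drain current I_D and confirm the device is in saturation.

I_D ≈ 7.9 mA

V_G = V_DD·R_2/(R_1+R_2) = 13×68/150 = 5.89 V.
Assume saturation: I_D = (k_n/2)(V_GS − V_t)² with V_GS = V_G − I_D·R_S = 5.89 − 0.18·I_D.
Substituting gives 0.0389·I_D² − 2.73·I_D + 19.1 = 0, with roots I_D = 7.92 or 62.2 mA.
The root I_D = 62.2 mA gives V_GS = -5.3 V ≤ V_t, so take I_D = 7.92 mA.
Then V_GS = 4.47 V and V_DS = V_DD − I_D(R_D+R_S) = 13 − 7.92×0.65 = 7.85 V.
Saturation requires V_DS ≥ V_GS − V_t = 2.57 V; 7.85 ≥ 2.57 ✓.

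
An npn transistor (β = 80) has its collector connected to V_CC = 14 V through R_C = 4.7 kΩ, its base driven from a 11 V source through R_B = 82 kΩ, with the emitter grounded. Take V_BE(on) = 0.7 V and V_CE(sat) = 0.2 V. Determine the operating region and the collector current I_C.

Assume active: I_B = (11 − 0.7)/82 = 0.126 mA, giving I_C = β·I_B = 10 mA.
But then V_CE = 14 − 10×4.7 = -33.2 V < V_CE(sat) = 0.2 V — impossible in the active region.
So the transistor is saturated. With V_CE = 0.2 V, I_C = (V_CC − 0.2)/R_C = 13.8/4.7 = 2.94 mA.
Check: β·I_B = 10 mA > I_C = 2.94 mA, confirming saturation.

saturation; I_C ≈ 2.9 mA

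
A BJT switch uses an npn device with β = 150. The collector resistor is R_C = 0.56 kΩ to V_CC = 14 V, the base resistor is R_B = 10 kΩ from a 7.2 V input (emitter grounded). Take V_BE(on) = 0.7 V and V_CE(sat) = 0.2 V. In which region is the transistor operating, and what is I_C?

saturation; I_C ≈ 25 mA

Assume active: I_B = (7.2 − 0.7)/10 = 0.65 mA, giving I_C = β·I_B = 97.5 mA.
But then V_CE = 14 − 97.5×0.56 = -40.6 V < V_CE(sat) = 0.2 V — impossible in the active region.
So the transistor is saturated. With V_CE = 0.2 V, I_C = (V_CC − 0.2)/R_C = 13.8/0.56 = 24.6 mA.
Check: β·I_B = 97.5 mA > I_C = 24.6 mA, confirming saturation.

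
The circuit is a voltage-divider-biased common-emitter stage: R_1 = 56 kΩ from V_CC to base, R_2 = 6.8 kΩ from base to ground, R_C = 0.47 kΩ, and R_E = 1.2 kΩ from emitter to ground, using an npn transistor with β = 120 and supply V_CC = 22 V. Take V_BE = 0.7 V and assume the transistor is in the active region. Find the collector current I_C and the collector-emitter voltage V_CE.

I_C ≈ 1.3 mA, V_CE ≈ 20 V

Thevenize the base divider: V_Th = V_CC·R_2/(R_1+R_2) = 22×6.8/62.8 = 2.38 V, R_Th = R_1‖R_2 = 6.06 kΩ.
Base-emitter loop: V_Th = I_B·R_Th + V_BE + (β+1)I_B·R_E, so I_B = (2.38 − 0.7) / (6.06 + 121×1.2) = 0.0111 mA.
I_C = β·I_B = 120×0.0111 = 1.33 mA, and I_E = (β+1)I_B = 1.35 mA.
V_CE = V_CC − I_C·R_C − I_E·R_E = 22 − 1.33×0.47 − 1.35×1.2 = 19.8 V.
V_CE = 19.8 V > 0.2 V confirms active-region operation.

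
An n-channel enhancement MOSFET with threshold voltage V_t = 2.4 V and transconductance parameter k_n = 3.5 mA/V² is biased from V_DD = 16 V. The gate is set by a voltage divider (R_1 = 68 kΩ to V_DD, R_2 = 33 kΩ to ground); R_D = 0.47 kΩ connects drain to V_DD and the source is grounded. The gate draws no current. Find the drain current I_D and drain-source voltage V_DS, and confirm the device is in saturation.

I_D ≈ 14 mA, V_DS ≈ 9.4 V

V_G = V_DD·R_2/(R_1+R_2) = 16×33/101 = 5.23 V. With the source grounded, V_GS = V_G = 5.23 V.
Assume saturation: I_D = (k_n/2)(V_GS − V_t)² = (3.5/2)×(5.23 − 2.4)² = 1.75×2.83² = 14 mA.
V_DS = V_DD − I_D·R_D = 16 − 14×0.47 = 9.42 V.
Saturation requires V_DS ≥ V_GS − V_t = 2.83 V; 9.42 ≥ 2.83 ✓.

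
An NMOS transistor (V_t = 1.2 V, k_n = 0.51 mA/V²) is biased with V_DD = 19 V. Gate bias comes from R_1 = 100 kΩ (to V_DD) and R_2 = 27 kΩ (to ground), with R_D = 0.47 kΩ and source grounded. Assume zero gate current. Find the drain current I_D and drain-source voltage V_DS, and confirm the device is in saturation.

V_G = V_DD·R_2/(R_1+R_2) = 19×27/127 = 4.04 V. With the source grounded, V_GS = V_G = 4.04 V.
Assume saturation: I_D = (k_n/2)(V_GS − V_t)² = (0.51/2)×(4.04 − 1.2)² = 0.255×2.84² = 2.06 mA.
V_DS = V_DD − I_D·R_D = 19 − 2.06×0.47 = 18 V.
Saturation requires V_DS ≥ V_GS − V_t = 2.84 V; 18 ≥ 2.84 ✓.

I_D ≈ 2.1 mA, V_DS ≈ 18 V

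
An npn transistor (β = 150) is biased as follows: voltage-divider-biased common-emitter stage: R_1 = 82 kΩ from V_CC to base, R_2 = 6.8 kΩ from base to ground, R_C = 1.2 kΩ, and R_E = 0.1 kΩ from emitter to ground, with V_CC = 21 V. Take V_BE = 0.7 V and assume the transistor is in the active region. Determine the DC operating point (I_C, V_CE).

I_C ≈ 6.4 mA, V_CE ≈ 13 V

Thevenize the base divider: V_Th = V_CC·R_2/(R_1+R_2) = 21×6.8/88.8 = 1.61 V, R_Th = R_1‖R_2 = 6.28 kΩ.
Base-emitter loop: V_Th = I_B·R_Th + V_BE + (β+1)I_B·R_E, so I_B = (1.61 − 0.7) / (6.28 + 151×0.1) = 0.0425 mA.
I_C = β·I_B = 150×0.0425 = 6.37 mA, and I_E = (β+1)I_B = 6.41 mA.
V_CE = V_CC − I_C·R_C − I_E·R_E = 21 − 6.37×1.2 − 6.41×0.1 = 12.7 V.
V_CE = 12.7 V > 0.2 V confirms active-region operation.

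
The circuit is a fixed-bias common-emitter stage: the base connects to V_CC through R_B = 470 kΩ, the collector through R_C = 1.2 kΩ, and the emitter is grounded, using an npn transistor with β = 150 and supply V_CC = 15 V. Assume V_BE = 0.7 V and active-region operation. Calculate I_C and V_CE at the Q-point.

Base loop: V_CC = I_B·R_B + V_BE, so I_B = (15 − 0.7)/470 kΩ = 0.0304 mA.
In the active region I_C = β·I_B = 150 × 0.0304 = 4.56 mA.
Collector loop: V_CE = V_CC − I_C·R_C = 15 − 4.56×1.2 = 9.52 V.
Since V_CE = 9.52 V > V_CE(sat) ≈ 0.2 V, the transistor is in the active region as assumed.

I_C ≈ 4.6 mA, V_CE ≈ 9.5 V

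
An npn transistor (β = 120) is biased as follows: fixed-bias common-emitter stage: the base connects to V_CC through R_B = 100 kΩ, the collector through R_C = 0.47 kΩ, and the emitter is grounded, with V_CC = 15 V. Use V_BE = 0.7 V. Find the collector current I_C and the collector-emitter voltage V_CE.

I_C ≈ 17 mA, V_CE ≈ 6.9 V

Base loop: V_CC = I_B·R_B + V_BE, so I_B = (15 − 0.7)/100 kΩ = 0.143 mA.
In the active region I_C = β·I_B = 120 × 0.143 = 17.2 mA.
Collector loop: V_CE = V_CC − I_C·R_C = 15 − 17.2×0.47 = 6.93 V.
Since V_CE = 6.93 V > V_CE(sat) ≈ 0.2 V, the transistor is in the active region as assumed.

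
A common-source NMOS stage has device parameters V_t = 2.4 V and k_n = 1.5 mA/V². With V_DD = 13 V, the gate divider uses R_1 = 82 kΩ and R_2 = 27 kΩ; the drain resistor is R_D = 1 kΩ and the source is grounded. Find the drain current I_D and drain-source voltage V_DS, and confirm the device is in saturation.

I_D ≈ 0.5 mA, V_DS ≈ 12 V

V_G = V_DD·R_2/(R_1+R_2) = 13×27/109 = 3.22 V. With the source grounded, V_GS = V_G = 3.22 V.
Assume saturation: I_D = (k_n/2)(V_GS − V_t)² = (1.5/2)×(3.22 − 2.4)² = 0.75×0.82² = 0.505 mA.
V_DS = V_DD − I_D·R_D = 13 − 0.505×1 = 12.5 V.
Saturation requires V_DS ≥ V_GS − V_t = 0.82 V; 12.5 ≥ 0.82 ✓.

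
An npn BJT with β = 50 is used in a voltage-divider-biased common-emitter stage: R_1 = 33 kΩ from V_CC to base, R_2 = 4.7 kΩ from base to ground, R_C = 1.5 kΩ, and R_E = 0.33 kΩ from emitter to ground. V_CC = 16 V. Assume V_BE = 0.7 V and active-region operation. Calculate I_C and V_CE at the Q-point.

I_C ≈ 3.1 mA, V_CE ≈ 10 V

Thevenize the base divider: V_Th = V_CC·R_2/(R_1+R_2) = 16×4.7/37.7 = 1.99 V, R_Th = R_1‖R_2 = 4.11 kΩ.
Base-emitter loop: V_Th = I_B·R_Th + V_BE + (β+1)I_B·R_E, so I_B = (1.99 − 0.7) / (4.11 + 51×0.33) = 0.0618 mA.
I_C = β·I_B = 50×0.0618 = 3.09 mA, and I_E = (β+1)I_B = 3.15 mA.
V_CE = V_CC − I_C·R_C − I_E·R_E = 16 − 3.09×1.5 − 3.15×0.33 = 10.3 V.
V_CE = 10.3 V > 0.2 V confirms active-region operation.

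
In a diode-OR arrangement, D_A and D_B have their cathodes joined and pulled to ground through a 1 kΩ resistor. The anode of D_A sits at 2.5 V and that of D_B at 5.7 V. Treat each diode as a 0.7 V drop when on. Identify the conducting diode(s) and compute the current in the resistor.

Assume both conduct. Then node N would need to be at both 2.5−0.7 = 1.8 V and 5.7−0.7 = 5 V, which is impossible.
Assume only D_B conducts: V_N = 5.7 − 0.7 = 5 V, so I_R = 5/1 = 5 mA.
Check D_A: its anode-to-cathode voltage is 2.5 − 5 = -2.5 V < 0.7 V, so it is off. The assumption is consistent.

Only D_B conducts; I_R ≈ 5 mA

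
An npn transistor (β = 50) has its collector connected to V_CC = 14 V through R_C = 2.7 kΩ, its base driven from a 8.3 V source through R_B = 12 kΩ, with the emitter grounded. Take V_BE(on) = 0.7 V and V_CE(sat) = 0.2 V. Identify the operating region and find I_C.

Assume active: I_B = (8.3 − 0.7)/12 = 0.633 mA, giving I_C = β·I_B = 31.7 mA.
But then V_CE = 14 − 31.7×2.7 = -71.5 V < V_CE(sat) = 0.2 V — impossible in the active region.
So the transistor is saturated. With V_CE = 0.2 V, I_C = (V_CC − 0.2)/R_C = 13.8/2.7 = 5.11 mA.
Check: β·I_B = 31.7 mA > I_C = 5.11 mA, confirming saturation.

saturation; I_C ≈ 5.1 mA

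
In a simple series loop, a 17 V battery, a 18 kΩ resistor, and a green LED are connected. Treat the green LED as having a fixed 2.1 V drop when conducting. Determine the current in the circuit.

I ≈ 0.83 mA

KVL around the loop: 17 = V_D + I·R = 2.1 + I × 18 kΩ.
So I = (17 − 2.1) / 18 kΩ = 14.9 / 18 = 0.828 mA.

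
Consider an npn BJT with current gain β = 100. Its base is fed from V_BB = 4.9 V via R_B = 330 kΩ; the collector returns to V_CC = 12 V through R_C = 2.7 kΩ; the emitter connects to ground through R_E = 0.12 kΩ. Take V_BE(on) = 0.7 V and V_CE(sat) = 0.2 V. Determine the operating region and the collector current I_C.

active; I_C ≈ 1.2 mA

Assume active. Base-emitter loop: I_B = (V_BB − V_BE)/(R_B + (β+1)R_E) = (4.9 − 0.7)/(330 + 101×0.12) = 0.0123 mA.
I_C = β·I_B = 100×0.0123 = 1.23 mA.
V_CE = V_CC − I_C·R_C − I_E·R_E = 12 − 1.23×2.7 − 1.24×0.12 = 8.54 V > V_CE(sat), so the active-region assumption holds.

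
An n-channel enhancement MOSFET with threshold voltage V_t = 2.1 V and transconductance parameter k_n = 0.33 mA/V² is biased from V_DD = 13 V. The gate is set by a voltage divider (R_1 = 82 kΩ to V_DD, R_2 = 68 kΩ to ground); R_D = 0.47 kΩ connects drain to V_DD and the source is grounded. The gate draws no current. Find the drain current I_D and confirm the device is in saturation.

I_D ≈ 2.4 mA

V_G = V_DD·R_2/(R_1+R_2) = 13×68/150 = 5.89 V. With the source grounded, V_GS = V_G = 5.89 V.
Assume saturation: I_D = (k_n/2)(V_GS − V_t)² = (0.33/2)×(5.89 − 2.1)² = 0.165×3.79² = 2.37 mA.
V_DS = V_DD − I_D·R_D = 13 − 2.37×0.47 = 11.9 V.
Saturation requires V_DS ≥ V_GS − V_t = 3.79 V; 11.9 ≥ 3.79 ✓.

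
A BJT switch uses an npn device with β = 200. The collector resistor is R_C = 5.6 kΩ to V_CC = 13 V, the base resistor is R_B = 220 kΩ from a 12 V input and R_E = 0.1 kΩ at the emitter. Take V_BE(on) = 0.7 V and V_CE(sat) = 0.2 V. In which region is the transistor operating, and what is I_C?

saturation; I_C ≈ 2.2 mA

Assume active: I_B = (12 − 0.7)/(220 + 201×0.1) = 0.0471 mA, I_C = β·I_B = 9.41 mA.
Then V_CE = 13 − 9.41×5.6 − 9.46×0.1 = -40.7 V < 0.2 V — the active assumption fails.
Re-solve with V_CE = 0.2 V. KCL at the emitter: V_E/R_E = (V_BB−0.7−V_E)/R_B + (V_CC−0.2−V_E)/R_C, giving V_E = 0.23 V.
I_C = (V_CC − 0.2 − V_E)/R_C = (12.8 − 0.23)/5.6 = 2.24 mA.
Check: I_B = (11.3 − 0.23)/220 = 0.0503 mA, and β·I_B = 10.1 mA > I_C, confirming saturation.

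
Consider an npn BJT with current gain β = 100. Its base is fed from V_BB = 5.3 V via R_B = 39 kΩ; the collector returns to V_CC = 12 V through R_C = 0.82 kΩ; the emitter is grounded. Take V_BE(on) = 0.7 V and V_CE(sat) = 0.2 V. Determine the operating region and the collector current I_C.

active; I_C ≈ 12 mA

Assume active. Base-emitter loop: I_B = (V_BB − V_BE)/R_B = (5.3 − 0.7)/39 = 0.118 mA.
I_C = β·I_B = 100×0.118 = 11.8 mA.
V_CE = V_CC − I_C·R_C = 12 − 11.8×0.82 = 2.33 V > V_CE(sat), so the active-region assumption holds.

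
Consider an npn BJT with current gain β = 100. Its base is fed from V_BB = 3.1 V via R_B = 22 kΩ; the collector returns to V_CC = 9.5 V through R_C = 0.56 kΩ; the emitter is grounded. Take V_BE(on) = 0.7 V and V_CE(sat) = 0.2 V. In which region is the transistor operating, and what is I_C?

active; I_C ≈ 11 mA

Assume active. Base-emitter loop: I_B = (V_BB − V_BE)/R_B = (3.1 − 0.7)/22 = 0.109 mA.
I_C = β·I_B = 100×0.109 = 10.9 mA.
V_CE = V_CC − I_C·R_C = 9.5 − 10.9×0.56 = 3.39 V > V_CE(sat), so the active-region assumption holds.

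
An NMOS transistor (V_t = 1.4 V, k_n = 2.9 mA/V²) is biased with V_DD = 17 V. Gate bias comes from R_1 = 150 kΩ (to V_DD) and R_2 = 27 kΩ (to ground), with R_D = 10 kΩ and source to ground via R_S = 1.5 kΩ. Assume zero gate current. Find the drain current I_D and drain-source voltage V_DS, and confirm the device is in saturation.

I_D ≈ 0.43 mA, V_DS ≈ 12 V

V_G = V_DD·R_2/(R_1+R_2) = 17×27/177 = 2.59 V.
Assume saturation: I_D = (k_n/2)(V_GS − V_t)² with V_GS = V_G − I_D·R_S = 2.59 − 1.5·I_D.
Substituting gives 3.26·I_D² − 6.19·I_D + 2.06 = 0, with roots I_D = 0.432 or 1.47 mA.
The root I_D = 1.47 mA gives V_GS = 0.395 V ≤ V_t, so take I_D = 0.432 mA.
Then V_GS = 1.95 V and V_DS = V_DD − I_D(R_D+R_S) = 17 − 0.432×11.5 = 12 V.
Saturation requires V_DS ≥ V_GS − V_t = 0.546 V; 12 ≥ 0.546 ✓.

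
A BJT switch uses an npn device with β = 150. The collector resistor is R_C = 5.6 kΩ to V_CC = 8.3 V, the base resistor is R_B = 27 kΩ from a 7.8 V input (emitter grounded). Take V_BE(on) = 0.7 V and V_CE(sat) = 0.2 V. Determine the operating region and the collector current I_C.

saturation; I_C ≈ 1.4 mA

Assume active: I_B = (7.8 − 0.7)/27 = 0.263 mA, giving I_C = β·I_B = 39.4 mA.
But then V_CE = 8.3 − 39.4×5.6 = -213 V < V_CE(sat) = 0.2 V — impossible in the active region.
So the transistor is saturated. With V_CE = 0.2 V, I_C = (V_CC − 0.2)/R_C = 8.1/5.6 = 1.45 mA.
Check: β·I_B = 39.4 mA > I_C = 1.45 mA, confirming saturation.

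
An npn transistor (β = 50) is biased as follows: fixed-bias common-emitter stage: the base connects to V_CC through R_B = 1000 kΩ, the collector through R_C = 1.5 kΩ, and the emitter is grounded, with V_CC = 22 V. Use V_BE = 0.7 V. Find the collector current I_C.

Base loop: V_CC = I_B·R_B + V_BE, so I_B = (22 − 0.7)/1000 kΩ = 0.0213 mA.
In the active region I_C = β·I_B = 50 × 0.0213 = 1.06 mA.
Collector loop: V_CE = V_CC − I_C·R_C = 22 − 1.06×1.5 = 20.4 V.
Since V_CE = 20.4 V > V_CE(sat) ≈ 0.2 V, the transistor is in the active region as assumed.

I_C ≈ 1.1 mA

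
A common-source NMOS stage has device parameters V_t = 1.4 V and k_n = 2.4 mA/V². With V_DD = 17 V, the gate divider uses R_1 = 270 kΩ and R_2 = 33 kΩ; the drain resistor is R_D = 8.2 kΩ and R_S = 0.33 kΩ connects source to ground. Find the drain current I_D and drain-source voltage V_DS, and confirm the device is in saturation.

V_G = V_DD·R_2/(R_1+R_2) = 17×33/303 = 1.85 V.
Assume saturation: I_D = (k_n/2)(V_GS − V_t)² with V_GS = V_G − I_D·R_S = 1.85 − 0.33·I_D.
Substituting gives 0.131·I_D² − 1.36·I_D + 0.245 = 0, with roots I_D = 0.183 or 10.2 mA.
The root I_D = 10.2 mA gives V_GS = -1.52 V ≤ V_t, so take I_D = 0.183 mA.
Then V_GS = 1.79 V and V_DS = V_DD − I_D(R_D+R_S) = 17 − 0.183×8.53 = 15.4 V.
Saturation requires V_DS ≥ V_GS − V_t = 0.391 V; 15.4 ≥ 0.391 ✓.

I_D ≈ 0.18 mA, V_DS ≈ 15 V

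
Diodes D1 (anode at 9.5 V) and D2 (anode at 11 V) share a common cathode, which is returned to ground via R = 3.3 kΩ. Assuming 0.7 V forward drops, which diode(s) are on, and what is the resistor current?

Assume both conduct. Then node N would need to be at both 9.5−0.7 = 8.8 V and 11−0.7 = 10.3 V, which is impossible.
Assume only D2 conducts: V_N = 11 − 0.7 = 10.3 V, so I_R = 10.3/3.3 = 3.12 mA.
Check D1: its anode-to-cathode voltage is 9.5 − 10.3 = -0.8 V < 0.7 V, so it is off. The assumption is consistent.

Only D2 conducts; I_R ≈ 3.1 mA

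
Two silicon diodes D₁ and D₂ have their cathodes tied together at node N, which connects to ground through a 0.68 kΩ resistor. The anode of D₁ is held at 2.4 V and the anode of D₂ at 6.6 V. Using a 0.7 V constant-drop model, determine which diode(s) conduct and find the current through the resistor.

Assume both conduct. Then node N would need to be at both 2.4−0.7 = 1.7 V and 6.6−0.7 = 5.9 V, which is impossible.
Assume only D₂ conducts: V_N = 6.6 − 0.7 = 5.9 V, so I_R = 5.9/0.68 = 8.68 mA.
Check D₁: its anode-to-cathode voltage is 2.4 − 5.9 = -3.5 V < 0.7 V, so it is off. The assumption is consistent.

Only D₂ conducts; I_R ≈ 8.7 mA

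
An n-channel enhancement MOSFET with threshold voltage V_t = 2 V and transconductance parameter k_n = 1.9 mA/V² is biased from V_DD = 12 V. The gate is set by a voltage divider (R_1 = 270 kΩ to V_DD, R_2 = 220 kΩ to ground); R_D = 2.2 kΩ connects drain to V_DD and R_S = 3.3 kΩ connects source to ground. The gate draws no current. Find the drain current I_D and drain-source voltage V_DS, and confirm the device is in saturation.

I_D ≈ 0.76 mA, V_DS ≈ 7.8 V

V_G = V_DD·R_2/(R_1+R_2) = 12×220/490 = 5.39 V.
Assume saturation: I_D = (k_n/2)(V_GS − V_t)² with V_GS = V_G − I_D·R_S = 5.39 − 3.3·I_D.
Substituting gives 10.3·I_D² − 22.2·I_D + 10.9 = 0, with roots I_D = 0.756 or 1.39 mA.
The root I_D = 1.39 mA gives V_GS = 0.789 V ≤ V_t, so take I_D = 0.756 mA.
Then V_GS = 2.89 V and V_DS = V_DD − I_D(R_D+R_S) = 12 − 0.756×5.5 = 7.84 V.
Saturation requires V_DS ≥ V_GS − V_t = 0.892 V; 7.84 ≥ 0.892 ✓.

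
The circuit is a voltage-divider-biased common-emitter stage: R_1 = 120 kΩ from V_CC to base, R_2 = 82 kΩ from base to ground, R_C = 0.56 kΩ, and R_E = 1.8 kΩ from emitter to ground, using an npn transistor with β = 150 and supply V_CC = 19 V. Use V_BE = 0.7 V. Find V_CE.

Thevenize the base divider: V_Th = V_CC·R_2/(R_1+R_2) = 19×82/202 = 7.71 V, R_Th = R_1‖R_2 = 48.7 kΩ.
Base-emitter loop: V_Th = I_B·R_Th + V_BE + (β+1)I_B·R_E, so I_B = (7.71 − 0.7) / (48.7 + 151×1.8) = 0.0219 mA.
I_C = β·I_B = 150×0.0219 = 3.28 mA, and I_E = (β+1)I_B = 3.3 mA.
V_CE = V_CC − I_C·R_C − I_E·R_E = 19 − 3.28×0.56 − 3.3×1.8 = 11.2 V.
V_CE = 11.2 V > 0.2 V confirms active-region operation.

V_CE ≈ 11 V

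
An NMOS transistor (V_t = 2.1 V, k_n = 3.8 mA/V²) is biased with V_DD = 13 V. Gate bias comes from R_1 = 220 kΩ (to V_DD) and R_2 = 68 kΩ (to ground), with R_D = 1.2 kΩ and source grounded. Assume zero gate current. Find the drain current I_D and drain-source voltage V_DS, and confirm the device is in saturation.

I_D ≈ 1.8 mA, V_DS ≈ 11 V

V_G = V_DD·R_2/(R_1+R_2) = 13×68/288 = 3.07 V. With the source grounded, V_GS = V_G = 3.07 V.
Assume saturation: I_D = (k_n/2)(V_GS − V_t)² = (3.8/2)×(3.07 − 2.1)² = 1.9×0.969² = 1.79 mA.
V_DS = V_DD − I_D·R_D = 13 − 1.79×1.2 = 10.9 V.
Saturation requires V_DS ≥ V_GS − V_t = 0.969 V; 10.9 ≥ 0.969 ✓.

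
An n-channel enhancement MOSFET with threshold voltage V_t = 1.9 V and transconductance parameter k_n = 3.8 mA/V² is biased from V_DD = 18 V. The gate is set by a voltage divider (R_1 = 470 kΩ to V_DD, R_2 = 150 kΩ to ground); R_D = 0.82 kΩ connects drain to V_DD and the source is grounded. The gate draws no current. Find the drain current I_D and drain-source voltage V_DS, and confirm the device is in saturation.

I_D ≈ 11 mA, V_DS ≈ 8.6 V

V_G = V_DD·R_2/(R_1+R_2) = 18×150/620 = 4.35 V. With the source grounded, V_GS = V_G = 4.35 V.
Assume saturation: I_D = (k_n/2)(V_GS − V_t)² = (3.8/2)×(4.35 − 1.9)² = 1.9×2.45² = 11.4 mA.
V_DS = V_DD − I_D·R_D = 18 − 11.4×0.82 = 8.61 V.
Saturation requires V_DS ≥ V_GS − V_t = 2.45 V; 8.61 ≥ 2.45 ✓.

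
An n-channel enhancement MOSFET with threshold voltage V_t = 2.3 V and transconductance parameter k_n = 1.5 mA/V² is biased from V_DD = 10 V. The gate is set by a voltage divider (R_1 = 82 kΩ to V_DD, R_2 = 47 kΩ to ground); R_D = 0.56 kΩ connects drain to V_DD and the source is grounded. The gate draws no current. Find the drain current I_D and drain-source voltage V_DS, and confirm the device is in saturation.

V_G = V_DD·R_2/(R_1+R_2) = 10×47/129 = 3.64 V. With the source grounded, V_GS = V_G = 3.64 V.
Assume saturation: I_D = (k_n/2)(V_GS − V_t)² = (1.5/2)×(3.64 − 2.3)² = 0.75×1.34² = 1.35 mA.
V_DS = V_DD − I_D·R_D = 10 − 1.35×0.56 = 9.24 V.
Saturation requires V_DS ≥ V_GS − V_t = 1.34 V; 9.24 ≥ 1.34 ✓.

I_D ≈ 1.4 mA, V_DS ≈ 9.2 V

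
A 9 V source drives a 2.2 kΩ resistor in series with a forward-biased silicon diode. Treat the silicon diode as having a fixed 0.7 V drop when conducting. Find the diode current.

I ≈ 3.8 mA

KVL around the loop: 9 = V_D + I·R = 0.7 + I × 2.2 kΩ.
So I = (9 − 0.7) / 2.2 kΩ = 8.3 / 2.2 = 3.77 mA.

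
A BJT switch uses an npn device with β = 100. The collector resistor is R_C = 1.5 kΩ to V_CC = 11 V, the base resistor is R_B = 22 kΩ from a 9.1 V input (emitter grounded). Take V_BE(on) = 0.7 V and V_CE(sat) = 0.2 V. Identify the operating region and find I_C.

Assume active: I_B = (9.1 − 0.7)/22 = 0.382 mA, giving I_C = β·I_B = 38.2 mA.
But then V_CE = 11 − 38.2×1.5 = -46.3 V < V_CE(sat) = 0.2 V — impossible in the active region.
So the transistor is saturated. With V_CE = 0.2 V, I_C = (V_CC − 0.2)/R_C = 10.8/1.5 = 7.2 mA.
Check: β·I_B = 38.2 mA > I_C = 7.2 mA, confirming saturation.

saturation; I_C ≈ 7.2 mA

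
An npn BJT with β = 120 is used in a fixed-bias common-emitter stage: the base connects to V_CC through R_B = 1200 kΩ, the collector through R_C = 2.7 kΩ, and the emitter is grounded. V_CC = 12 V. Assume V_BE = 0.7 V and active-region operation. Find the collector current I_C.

Base loop: V_CC = I_B·R_B + V_BE, so I_B = (12 − 0.7)/1200 kΩ = 0.00942 mA.
In the active region I_C = β·I_B = 120 × 0.00942 = 1.13 mA.
Collector loop: V_CE = V_CC − I_C·R_C = 12 − 1.13×2.7 = 8.95 V.
Since V_CE = 8.95 V > V_CE(sat) ≈ 0.2 V, the transistor is in the active region as assumed.

I_C ≈ 1.1 mA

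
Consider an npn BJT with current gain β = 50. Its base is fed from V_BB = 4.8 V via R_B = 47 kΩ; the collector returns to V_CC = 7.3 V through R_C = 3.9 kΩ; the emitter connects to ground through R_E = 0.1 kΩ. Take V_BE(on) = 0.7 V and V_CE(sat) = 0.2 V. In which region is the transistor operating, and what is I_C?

Assume active: I_B = (4.8 − 0.7)/(47 + 51×0.1) = 0.0787 mA, I_C = β·I_B = 3.93 mA.
Then V_CE = 7.3 − 3.93×3.9 − 4.01×0.1 = -8.45 V < 0.2 V — the active assumption fails.
Re-solve with V_CE = 0.2 V. KCL at the emitter: V_E/R_E = (V_BB−0.7−V_E)/R_B + (V_CC−0.2−V_E)/R_C, giving V_E = 0.186 V.
I_C = (V_CC − 0.2 − V_E)/R_C = (7.1 − 0.186)/3.9 = 1.77 mA.
Check: I_B = (4.1 − 0.186)/47 = 0.0833 mA, and β·I_B = 4.16 mA > I_C, confirming saturation.

saturation; I_C ≈ 1.8 mA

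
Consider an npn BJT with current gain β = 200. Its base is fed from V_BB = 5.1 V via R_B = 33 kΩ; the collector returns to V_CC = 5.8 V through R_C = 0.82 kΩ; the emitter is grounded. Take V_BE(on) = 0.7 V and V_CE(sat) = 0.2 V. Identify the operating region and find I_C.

Assume active: I_B = (5.1 − 0.7)/33 = 0.133 mA, giving I_C = β·I_B = 26.7 mA.
But then V_CE = 5.8 − 26.7×0.82 = -16.1 V < V_CE(sat) = 0.2 V — impossible in the active region.
So the transistor is saturated. With V_CE = 0.2 V, I_C = (V_CC − 0.2)/R_C = 5.6/0.82 = 6.83 mA.
Check: β·I_B = 26.7 mA > I_C = 6.83 mA, confirming saturation.

saturation; I_C ≈ 6.8 mA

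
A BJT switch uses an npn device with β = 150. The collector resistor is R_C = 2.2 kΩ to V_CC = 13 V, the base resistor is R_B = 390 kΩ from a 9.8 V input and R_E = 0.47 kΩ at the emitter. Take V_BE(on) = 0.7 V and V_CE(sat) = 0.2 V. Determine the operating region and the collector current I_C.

Assume active. Base-emitter loop: I_B = (V_BB − V_BE)/(R_B + (β+1)R_E) = (9.8 − 0.7)/(390 + 151×0.47) = 0.0197 mA.
I_C = β·I_B = 150×0.0197 = 2.96 mA.
V_CE = V_CC − I_C·R_C − I_E·R_E = 13 − 2.96×2.2 − 2.98×0.47 = 5.08 V > V_CE(sat), so the active-region assumption holds.

active; I_C ≈ 3 mA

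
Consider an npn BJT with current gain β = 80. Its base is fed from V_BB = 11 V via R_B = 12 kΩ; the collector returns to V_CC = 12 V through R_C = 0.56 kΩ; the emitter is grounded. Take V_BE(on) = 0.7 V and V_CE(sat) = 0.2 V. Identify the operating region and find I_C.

Assume active: I_B = (11 − 0.7)/12 = 0.858 mA, giving I_C = β·I_B = 68.7 mA.
But then V_CE = 12 − 68.7×0.56 = -26.5 V < V_CE(sat) = 0.2 V — impossible in the active region.
So the transistor is saturated. With V_CE = 0.2 V, I_C = (V_CC − 0.2)/R_C = 11.8/0.56 = 21.1 mA.
Check: β·I_B = 68.7 mA > I_C = 21.1 mA, confirming saturation.

saturation; I_C ≈ 21 mA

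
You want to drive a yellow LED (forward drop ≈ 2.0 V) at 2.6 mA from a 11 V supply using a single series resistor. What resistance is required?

The resistor drops V_S − V_D = 11 − 2.0 = 9 V at 2.6 mA.
R = 9 V / 2.6 mA = 3.46 kΩ.

R ≈ 3.5 kΩ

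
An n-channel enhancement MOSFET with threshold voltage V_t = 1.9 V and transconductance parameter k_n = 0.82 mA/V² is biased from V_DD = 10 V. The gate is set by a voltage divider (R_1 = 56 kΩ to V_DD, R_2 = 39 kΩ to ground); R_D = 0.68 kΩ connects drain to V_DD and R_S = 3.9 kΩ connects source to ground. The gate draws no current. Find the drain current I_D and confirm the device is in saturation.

V_G = V_DD·R_2/(R_1+R_2) = 10×39/95 = 4.11 V.
Assume saturation: I_D = (k_n/2)(V_GS − V_t)² with V_GS = V_G − I_D·R_S = 4.11 − 3.9·I_D.
Substituting gives 6.24·I_D² − 8.05·I_D + 1.99 = 0, with roots I_D = 0.334 or 0.957 mA.
The root I_D = 0.957 mA gives V_GS = 0.372 V ≤ V_t, so take I_D = 0.334 mA.
Then V_GS = 2.8 V and V_DS = V_DD − I_D(R_D+R_S) = 10 − 0.334×4.58 = 8.47 V.
Saturation requires V_DS ≥ V_GS − V_t = 0.903 V; 8.47 ≥ 0.903 ✓.

I_D ≈ 0.33 mA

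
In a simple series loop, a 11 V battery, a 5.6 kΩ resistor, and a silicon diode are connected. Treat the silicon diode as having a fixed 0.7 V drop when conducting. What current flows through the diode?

KVL around the loop: 11 = V_D + I·R = 0.7 + I × 5.6 kΩ.
So I = (11 − 0.7) / 5.6 kΩ = 10.3 / 5.6 = 1.84 mA.

I ≈ 1.8 mA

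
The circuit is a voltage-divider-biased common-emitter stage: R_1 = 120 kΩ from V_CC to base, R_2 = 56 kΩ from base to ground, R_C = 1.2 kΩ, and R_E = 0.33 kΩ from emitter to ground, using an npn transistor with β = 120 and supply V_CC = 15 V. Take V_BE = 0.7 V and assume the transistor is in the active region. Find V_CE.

V_CE ≈ 5.4 V

Thevenize the base divider: V_Th = V_CC·R_2/(R_1+R_2) = 15×56/176 = 4.77 V, R_Th = R_1‖R_2 = 38.2 kΩ.
Base-emitter loop: V_Th = I_B·R_Th + V_BE + (β+1)I_B·R_E, so I_B = (4.77 − 0.7) / (38.2 + 121×0.33) = 0.0521 mA.
I_C = β·I_B = 120×0.0521 = 6.26 mA, and I_E = (β+1)I_B = 6.31 mA.
V_CE = V_CC − I_C·R_C − I_E·R_E = 15 − 6.26×1.2 − 6.31×0.33 = 5.41 V.
V_CE = 5.41 V > 0.2 V confirms active-region operation.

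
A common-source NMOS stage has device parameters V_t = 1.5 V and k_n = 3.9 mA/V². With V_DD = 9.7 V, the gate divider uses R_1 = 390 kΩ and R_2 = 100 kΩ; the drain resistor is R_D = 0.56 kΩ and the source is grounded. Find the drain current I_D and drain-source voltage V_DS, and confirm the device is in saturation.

I_D ≈ 0.45 mA, V_DS ≈ 9.4 V

V_G = V_DD·R_2/(R_1+R_2) = 9.7×100/490 = 1.98 V. With the source grounded, V_GS = V_G = 1.98 V.
Assume saturation: I_D = (k_n/2)(V_GS − V_t)² = (3.9/2)×(1.98 − 1.5)² = 1.95×0.48² = 0.449 mA.
V_DS = V_DD − I_D·R_D = 9.7 − 0.449×0.56 = 9.45 V.
Saturation requires V_DS ≥ V_GS − V_t = 0.48 V; 9.45 ≥ 0.48 ✓.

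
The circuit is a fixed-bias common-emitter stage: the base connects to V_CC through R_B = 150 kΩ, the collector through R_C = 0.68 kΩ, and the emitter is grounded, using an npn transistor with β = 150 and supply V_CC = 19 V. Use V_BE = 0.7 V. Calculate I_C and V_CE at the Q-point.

I_C ≈ 18 mA, V_CE ≈ 6.6 V

Base loop: V_CC = I_B·R_B + V_BE, so I_B = (19 − 0.7)/150 kΩ = 0.122 mA.
In the active region I_C = β·I_B = 150 × 0.122 = 18.3 mA.
Collector loop: V_CE = V_CC − I_C·R_C = 19 − 18.3×0.68 = 6.56 V.
Since V_CE = 6.56 V > V_CE(sat) ≈ 0.2 V, the transistor is in the active region as assumed.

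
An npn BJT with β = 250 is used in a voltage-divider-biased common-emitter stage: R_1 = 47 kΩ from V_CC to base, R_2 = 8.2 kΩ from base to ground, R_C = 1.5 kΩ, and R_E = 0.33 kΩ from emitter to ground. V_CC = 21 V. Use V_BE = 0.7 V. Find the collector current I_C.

I_C ≈ 6.7 mA

Thevenize the base divider: V_Th = V_CC·R_2/(R_1+R_2) = 21×8.2/55.2 = 3.12 V, R_Th = R_1‖R_2 = 6.98 kΩ.
Base-emitter loop: V_Th = I_B·R_Th + V_BE + (β+1)I_B·R_E, so I_B = (3.12 − 0.7) / (6.98 + 251×0.33) = 0.0269 mA.
I_C = β·I_B = 250×0.0269 = 6.74 mA, and I_E = (β+1)I_B = 6.76 mA.
V_CE = V_CC − I_C·R_C − I_E·R_E = 21 − 6.74×1.5 − 6.76×0.33 = 8.67 V.
V_CE = 8.67 V > 0.2 V confirms active-region operation.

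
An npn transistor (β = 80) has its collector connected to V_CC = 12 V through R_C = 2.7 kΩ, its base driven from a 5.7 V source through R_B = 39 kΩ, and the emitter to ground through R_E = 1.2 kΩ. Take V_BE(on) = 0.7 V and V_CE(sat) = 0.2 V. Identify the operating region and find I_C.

Assume active. Base-emitter loop: I_B = (V_BB − V_BE)/(R_B + (β+1)R_E) = (5.7 − 0.7)/(39 + 81×1.2) = 0.0367 mA.
I_C = β·I_B = 80×0.0367 = 2.94 mA.
V_CE = V_CC − I_C·R_C − I_E·R_E = 12 − 2.94×2.7 − 2.97×1.2 = 0.502 V > V_CE(sat), so the active-region assumption holds.

active; I_C ≈ 2.9 mA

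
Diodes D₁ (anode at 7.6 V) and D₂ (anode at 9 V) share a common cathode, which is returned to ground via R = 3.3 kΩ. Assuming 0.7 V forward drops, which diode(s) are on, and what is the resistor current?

Assume both conduct. Then node N would need to be at both 7.6−0.7 = 6.9 V and 9−0.7 = 8.3 V, which is impossible.
Assume only D₂ conducts: V_N = 9 − 0.7 = 8.3 V, so I_R = 8.3/3.3 = 2.52 mA.
Check D₁: its anode-to-cathode voltage is 7.6 − 8.3 = -0.7 V < 0.7 V, so it is off. The assumption is consistent.

Only D₂ conducts; I_R ≈ 2.5 mA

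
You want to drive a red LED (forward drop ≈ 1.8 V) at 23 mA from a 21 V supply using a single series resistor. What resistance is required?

The resistor drops V_S − V_D = 21 − 1.8 = 19.2 V at 23 mA.
R = 19.2 V / 23 mA = 0.835 kΩ.

R ≈ 0.83 kΩ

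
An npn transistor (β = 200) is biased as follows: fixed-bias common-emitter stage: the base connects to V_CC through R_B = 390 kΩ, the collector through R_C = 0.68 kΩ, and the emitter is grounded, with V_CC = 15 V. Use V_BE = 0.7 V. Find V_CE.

V_CE ≈ 10 V

Base loop: V_CC = I_B·R_B + V_BE, so I_B = (15 − 0.7)/390 kΩ = 0.0367 mA.
In the active region I_C = β·I_B = 200 × 0.0367 = 7.33 mA.
Collector loop: V_CE = V_CC − I_C·R_C = 15 − 7.33×0.68 = 10 V.
Since V_CE = 10 V > V_CE(sat) ≈ 0.2 V, the transistor is in the active region as assumed.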